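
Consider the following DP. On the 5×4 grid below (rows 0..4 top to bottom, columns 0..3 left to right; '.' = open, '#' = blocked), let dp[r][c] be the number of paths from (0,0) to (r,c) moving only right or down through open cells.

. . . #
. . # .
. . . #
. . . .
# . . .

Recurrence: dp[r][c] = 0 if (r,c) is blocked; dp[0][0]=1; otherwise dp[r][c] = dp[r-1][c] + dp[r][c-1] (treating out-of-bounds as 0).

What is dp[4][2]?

r\c   0   1   2   3
  0   1   1   1   0
  1   1   2   0   0
  2   1   3   3   0
  3   1   4   7   7
  4   0   4  11  18

11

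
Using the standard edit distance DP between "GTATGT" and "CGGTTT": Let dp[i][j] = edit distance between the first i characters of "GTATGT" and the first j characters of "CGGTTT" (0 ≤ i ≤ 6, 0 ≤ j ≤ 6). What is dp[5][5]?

4

   ''  C  G  G  T  T  T
''  0  1  2  3  4  5  6
 G  1  1  1  2  3  4  5
 T  2  2  2  2  2  3  4
 A  3  3  3  3  3  3  4
 T  4  4  4  4  3  3  3
 G  5  5  4  4  4  4  4
 T  6  6  5  5  4  4  4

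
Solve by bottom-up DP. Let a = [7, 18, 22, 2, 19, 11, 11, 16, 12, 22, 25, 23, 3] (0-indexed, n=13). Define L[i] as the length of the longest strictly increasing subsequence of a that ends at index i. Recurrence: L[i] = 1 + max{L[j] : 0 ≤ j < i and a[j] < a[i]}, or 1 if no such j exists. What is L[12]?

   i    0    1    2    3    4    5    6    7    8    9   10   11   12
a[i]    7   18   22    2   19   11   11   16   12   22   25   23    3
L[i]    1    2    3    1    3    2    2    3    3    4    5    5    2

2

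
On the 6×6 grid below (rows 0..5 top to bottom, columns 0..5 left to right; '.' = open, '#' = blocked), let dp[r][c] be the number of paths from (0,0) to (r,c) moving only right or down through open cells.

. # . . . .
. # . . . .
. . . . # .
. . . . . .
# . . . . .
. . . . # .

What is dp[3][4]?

r\c   0   1   2   3   4   5
  0   1   0   0   0   0   0
  1   1   0   0   0   0   0
  2   1   1   1   1   0   0
  3   1   2   3   4   4   4
  4   0   2   5   9  13  17
  5   0   2   7  16   0  17

4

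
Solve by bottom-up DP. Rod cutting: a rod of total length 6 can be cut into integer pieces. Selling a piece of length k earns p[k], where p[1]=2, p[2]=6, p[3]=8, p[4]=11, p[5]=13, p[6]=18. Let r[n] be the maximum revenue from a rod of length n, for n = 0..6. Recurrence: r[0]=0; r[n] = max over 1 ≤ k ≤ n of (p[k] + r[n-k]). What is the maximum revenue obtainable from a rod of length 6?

   n    0    1    2    3    4    5    6
r[n]    0    2    6    8   12   14   18

18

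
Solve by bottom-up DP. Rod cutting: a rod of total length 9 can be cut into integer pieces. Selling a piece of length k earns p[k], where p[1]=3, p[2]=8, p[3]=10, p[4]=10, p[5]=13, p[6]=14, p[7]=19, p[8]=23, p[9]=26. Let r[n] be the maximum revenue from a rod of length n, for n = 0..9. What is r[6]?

   n    0    1    2    3    4    5    6    7    8    9
r[n]    0    3    8   11   16   19   24   27   32   35

24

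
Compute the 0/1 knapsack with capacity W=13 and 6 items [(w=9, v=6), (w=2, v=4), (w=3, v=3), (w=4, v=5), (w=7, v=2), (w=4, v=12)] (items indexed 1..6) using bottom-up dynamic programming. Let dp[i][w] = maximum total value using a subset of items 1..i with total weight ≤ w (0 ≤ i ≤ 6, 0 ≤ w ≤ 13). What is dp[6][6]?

i\w   0   1   2   3   4   5   6   7   8   9  10  11  12  13
  0   0   0   0   0   0   0   0   0   0   0   0   0   0   0
  1   0   0   0   0   0   0   0   0   0   6   6   6   6   6
  2   0   0   4   4   4   4   4   4   4   6   6  10  10  10
  3   0   0   4   4   4   7   7   7   7   7   7  10  10  10
  4   0   0   4   4   5   7   9   9   9  12  12  12  12  12
  5   0   0   4   4   5   7   9   9   9  12  12  12  12  12
  6   0   0   4   4  12  12  16  16  17  19  21  21  21  24

16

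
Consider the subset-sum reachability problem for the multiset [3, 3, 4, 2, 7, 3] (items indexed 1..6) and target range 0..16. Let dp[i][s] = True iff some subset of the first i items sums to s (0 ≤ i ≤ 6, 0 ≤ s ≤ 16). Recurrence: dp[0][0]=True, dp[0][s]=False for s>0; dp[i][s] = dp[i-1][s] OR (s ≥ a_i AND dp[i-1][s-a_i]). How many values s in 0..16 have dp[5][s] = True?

i\s   0   1   2   3   4   5   6   7   8   9  10  11  12  13  14  15  16
  0   T   F   F   F   F   F   F   F   F   F   F   F   F   F   F   F   F
  1   T   F   F   T   F   F   F   F   F   F   F   F   F   F   F   F   F
  2   T   F   F   T   F   F   T   F   F   F   F   F   F   F   F   F   F
  3   T   F   F   T   T   F   T   T   F   F   T   F   F   F   F   F   F
  4   T   F   T   T   T   T   T   T   T   T   T   F   T   F   F   F   F
  5   T   F   T   T   T   T   T   T   T   T   T   T   T   T   T   T   T
  6   T   F   T   T   T   T   T   T   T   T   T   T   T   T   T   T   T

16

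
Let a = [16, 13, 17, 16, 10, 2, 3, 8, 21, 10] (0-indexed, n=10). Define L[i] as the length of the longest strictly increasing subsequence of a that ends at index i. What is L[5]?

1

   i    0    1    2    3    4    5    6    7    8    9
a[i]   16   13   17   16   10    2    3    8   21   10
L[i]    1    1    2    2    1    1    2    3    4    4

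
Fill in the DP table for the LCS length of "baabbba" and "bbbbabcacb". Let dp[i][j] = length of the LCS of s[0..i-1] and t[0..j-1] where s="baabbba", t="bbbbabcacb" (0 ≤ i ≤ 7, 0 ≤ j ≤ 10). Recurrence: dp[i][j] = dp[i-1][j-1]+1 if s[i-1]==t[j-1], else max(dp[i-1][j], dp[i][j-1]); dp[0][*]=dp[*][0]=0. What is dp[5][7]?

   ''  b  b  b  b  a  b  c  a  c  b
''  0  0  0  0  0  0  0  0  0  0  0
 b  0  1  1  1  1  1  1  1  1  1  1
 a  0  1  1  1  1  2  2  2  2  2  2
 a  0  1  1  1  1  2  2  2  3  3  3
 b  0  1  2  2  2  2  3  3  3  3  4
 b  0  1  2  3  3  3  3  3  3  3  4
 b  0  1  2  3  4  4  4  4  4  4  4
 a  0  1  2  3  4  5  5  5  5  5  5

3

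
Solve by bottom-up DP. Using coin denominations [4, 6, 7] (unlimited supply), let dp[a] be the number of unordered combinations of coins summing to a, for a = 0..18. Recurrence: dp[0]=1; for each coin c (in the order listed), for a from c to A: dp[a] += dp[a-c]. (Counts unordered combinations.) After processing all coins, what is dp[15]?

1

after  coin     0     1     2     3     4     5     6     7     8     9    10    11    12    13    14    15    16    17    18
          4     1     0     0     0     1     0     0     0     1     0     0     0     1     0     0     0     1     0     0
          6     1     0     0     0     1     0     1     0     1     0     1     0     2     0     1     0     2     0     2
          7     1     0     0     0     1     0     1     1     1     0     1     1     2     1     2     1     2     1     3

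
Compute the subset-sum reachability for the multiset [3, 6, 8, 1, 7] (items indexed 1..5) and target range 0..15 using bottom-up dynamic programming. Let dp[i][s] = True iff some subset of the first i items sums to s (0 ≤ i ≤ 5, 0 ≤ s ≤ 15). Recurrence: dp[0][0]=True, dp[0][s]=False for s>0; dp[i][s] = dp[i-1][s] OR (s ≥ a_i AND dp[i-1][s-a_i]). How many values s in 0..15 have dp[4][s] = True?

i\s   0   1   2   3   4   5   6   7   8   9  10  11  12  13  14  15
  0   T   F   F   F   F   F   F   F   F   F   F   F   F   F   F   F
  1   T   F   F   T   F   F   F   F   F   F   F   F   F   F   F   F
  2   T   F   F   T   F   F   T   F   F   T   F   F   F   F   F   F
  3   T   F   F   T   F   F   T   F   T   T   F   T   F   F   T   F
  4   T   T   F   T   T   F   T   T   T   T   T   T   T   F   T   T
  5   T   T   F   T   T   F   T   T   T   T   T   T   T   T   T   T

13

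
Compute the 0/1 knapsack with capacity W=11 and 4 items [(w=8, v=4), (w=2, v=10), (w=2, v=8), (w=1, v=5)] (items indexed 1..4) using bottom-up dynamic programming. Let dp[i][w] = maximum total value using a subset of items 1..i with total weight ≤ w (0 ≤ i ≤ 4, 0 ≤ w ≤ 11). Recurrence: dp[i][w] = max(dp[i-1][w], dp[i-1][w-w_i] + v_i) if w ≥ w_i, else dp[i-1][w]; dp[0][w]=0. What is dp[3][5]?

18

i\w   0   1   2   3   4   5   6   7   8   9  10  11
  0   0   0   0   0   0   0   0   0   0   0   0   0
  1   0   0   0   0   0   0   0   0   4   4   4   4
  2   0   0  10  10  10  10  10  10  10  10  14  14
  3   0   0  10  10  18  18  18  18  18  18  18  18
  4   0   5  10  15  18  23  23  23  23  23  23  23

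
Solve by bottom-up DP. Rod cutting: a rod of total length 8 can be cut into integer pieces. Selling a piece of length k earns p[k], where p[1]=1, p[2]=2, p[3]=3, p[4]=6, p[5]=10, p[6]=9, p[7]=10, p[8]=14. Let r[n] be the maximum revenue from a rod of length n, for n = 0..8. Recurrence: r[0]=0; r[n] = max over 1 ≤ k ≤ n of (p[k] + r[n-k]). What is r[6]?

   n    0    1    2    3    4    5    6    7    8
r[n]    0    1    2    3    6   10   11   12   14

11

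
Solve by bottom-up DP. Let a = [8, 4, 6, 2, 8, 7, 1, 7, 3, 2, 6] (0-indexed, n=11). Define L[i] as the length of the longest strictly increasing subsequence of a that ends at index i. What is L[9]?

   i    0    1    2    3    4    5    6    7    8    9   10
a[i]    8    4    6    2    8    7    1    7    3    2    6
L[i]    1    1    2    1    3    3    1    3    2    2    3

2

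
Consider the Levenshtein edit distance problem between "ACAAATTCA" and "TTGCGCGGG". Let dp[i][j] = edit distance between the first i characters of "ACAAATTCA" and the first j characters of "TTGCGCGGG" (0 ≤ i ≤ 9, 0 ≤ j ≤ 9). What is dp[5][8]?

   ''  T  T  G  C  G  C  G  G  G
''  0  1  2  3  4  5  6  7  8  9
 A  1  1  2  3  4  5  6  7  8  9
 C  2  2  2  3  3  4  5  6  7  8
 A  3  3  3  3  4  4  5  6  7  8
 A  4  4  4  4  4  5  5  6  7  8
 A  5  5  5  5  5  5  6  6  7  8
 T  6  5  5  6  6  6  6  7  7  8
 T  7  6  5  6  7  7  7  7  8  8
 C  8  7  6  6  6  7  7  8  8  9
 A  9  8  7  7  7  7  8  8  9  9

7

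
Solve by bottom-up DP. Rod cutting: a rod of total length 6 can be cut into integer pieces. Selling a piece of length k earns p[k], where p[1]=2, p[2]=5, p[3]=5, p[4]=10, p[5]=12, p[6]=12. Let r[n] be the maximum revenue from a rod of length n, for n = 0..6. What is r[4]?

   n    0    1    2    3    4    5    6
r[n]    0    2    5    7   10   12   15

10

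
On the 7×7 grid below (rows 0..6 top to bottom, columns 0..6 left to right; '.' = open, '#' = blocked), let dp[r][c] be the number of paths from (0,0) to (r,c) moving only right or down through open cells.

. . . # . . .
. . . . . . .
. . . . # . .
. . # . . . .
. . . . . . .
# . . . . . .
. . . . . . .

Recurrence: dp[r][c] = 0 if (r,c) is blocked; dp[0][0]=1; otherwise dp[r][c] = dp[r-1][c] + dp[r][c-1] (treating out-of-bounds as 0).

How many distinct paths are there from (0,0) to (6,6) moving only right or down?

r\c   0   1   2   3   4   5   6
  0   1   1   1   0   0   0   0
  1   1   2   3   3   3   3   3
  2   1   3   6   9   0   3   6
  3   1   4   0   9   9  12  18
  4   1   5   5  14  23  35  53
  5   0   5  10  24  47  82 135
  6   0   5  15  39  86 168 303

303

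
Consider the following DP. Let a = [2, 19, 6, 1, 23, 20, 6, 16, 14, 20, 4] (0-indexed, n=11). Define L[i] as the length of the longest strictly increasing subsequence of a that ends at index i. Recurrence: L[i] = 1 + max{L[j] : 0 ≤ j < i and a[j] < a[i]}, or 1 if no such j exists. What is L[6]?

   i    0    1    2    3    4    5    6    7    8    9   10
a[i]    2   19    6    1   23   20    6   16   14   20    4
L[i]    1    2    2    1    3    3    2    3    3    4    2

2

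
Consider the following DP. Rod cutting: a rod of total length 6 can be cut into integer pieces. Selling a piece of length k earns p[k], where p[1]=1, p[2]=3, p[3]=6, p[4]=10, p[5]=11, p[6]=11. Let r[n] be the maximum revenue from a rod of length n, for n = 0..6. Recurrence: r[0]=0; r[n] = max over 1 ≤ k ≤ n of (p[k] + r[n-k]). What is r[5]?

   n    0    1    2    3    4    5    6
r[n]    0    1    3    6   10   11   13

11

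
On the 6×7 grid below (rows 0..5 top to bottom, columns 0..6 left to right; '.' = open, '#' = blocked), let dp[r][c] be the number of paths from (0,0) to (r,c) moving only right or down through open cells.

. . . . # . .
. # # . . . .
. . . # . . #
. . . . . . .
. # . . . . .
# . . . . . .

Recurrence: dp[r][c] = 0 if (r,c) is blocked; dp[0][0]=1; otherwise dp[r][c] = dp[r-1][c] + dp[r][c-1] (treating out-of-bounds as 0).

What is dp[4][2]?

r\c   0   1   2   3   4   5   6
  0   1   1   1   1   0   0   0
  1   1   0   0   1   1   1   1
  2   1   1   1   0   1   2   0
  3   1   2   3   3   4   6   6
  4   1   0   3   6  10  16  22
  5   0   0   3   9  19  35  57

3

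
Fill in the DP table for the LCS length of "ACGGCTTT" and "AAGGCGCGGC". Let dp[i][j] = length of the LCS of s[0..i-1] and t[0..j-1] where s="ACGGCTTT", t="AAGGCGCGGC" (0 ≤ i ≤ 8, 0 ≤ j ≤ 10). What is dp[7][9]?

   ''  A  A  G  G  C  G  C  G  G  C
''  0  0  0  0  0  0  0  0  0  0  0
 A  0  1  1  1  1  1  1  1  1  1  1
 C  0  1  1  1  1  2  2  2  2  2  2
 G  0  1  1  2  2  2  3  3  3  3  3
 G  0  1  1  2  3  3  3  3  4  4  4
 C  0  1  1  2  3  4  4  4  4  4  5
 T  0  1  1  2  3  4  4  4  4  4  5
 T  0  1  1  2  3  4  4  4  4  4  5
 T  0  1  1  2  3  4  4  4  4  4  5

4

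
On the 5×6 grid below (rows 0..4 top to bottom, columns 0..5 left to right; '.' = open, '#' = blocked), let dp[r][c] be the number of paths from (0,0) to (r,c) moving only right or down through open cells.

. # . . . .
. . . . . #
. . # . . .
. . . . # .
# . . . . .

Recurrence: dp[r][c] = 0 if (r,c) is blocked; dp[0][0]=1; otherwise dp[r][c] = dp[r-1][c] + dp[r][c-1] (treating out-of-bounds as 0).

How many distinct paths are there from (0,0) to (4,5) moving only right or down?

r\c   0   1   2   3   4   5
  0   1   0   0   0   0   0
  1   1   1   1   1   1   0
  2   1   2   0   1   2   2
  3   1   3   3   4   0   2
  4   0   3   6  10  10  12

12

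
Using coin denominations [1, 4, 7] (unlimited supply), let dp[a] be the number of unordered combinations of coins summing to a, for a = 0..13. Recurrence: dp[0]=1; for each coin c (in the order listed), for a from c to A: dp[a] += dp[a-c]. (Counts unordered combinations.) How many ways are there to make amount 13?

after  coin     0     1     2     3     4     5     6     7     8     9    10    11    12    13
          1     1     1     1     1     1     1     1     1     1     1     1     1     1     1
          4     1     1     1     1     2     2     2     2     3     3     3     3     4     4
          7     1     1     1     1     2     2     2     3     4     4     4     5     6     6

6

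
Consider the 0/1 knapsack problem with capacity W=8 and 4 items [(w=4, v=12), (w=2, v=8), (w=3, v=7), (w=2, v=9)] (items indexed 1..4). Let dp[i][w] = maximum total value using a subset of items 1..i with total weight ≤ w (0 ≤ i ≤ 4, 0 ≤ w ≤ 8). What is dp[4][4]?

17

i\w   0   1   2   3   4   5   6   7   8
  0   0   0   0   0   0   0   0   0   0
  1   0   0   0   0  12  12  12  12  12
  2   0   0   8   8  12  12  20  20  20
  3   0   0   8   8  12  15  20  20  20
  4   0   0   9   9  17  17  21  24  29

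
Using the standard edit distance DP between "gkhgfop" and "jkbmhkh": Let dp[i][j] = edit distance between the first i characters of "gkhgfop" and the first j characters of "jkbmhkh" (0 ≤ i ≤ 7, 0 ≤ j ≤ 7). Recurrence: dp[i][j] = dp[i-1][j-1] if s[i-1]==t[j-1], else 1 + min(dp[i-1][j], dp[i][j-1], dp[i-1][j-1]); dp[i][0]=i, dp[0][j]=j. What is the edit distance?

6

   ''  j  k  b  m  h  k  h
''  0  1  2  3  4  5  6  7
 g  1  1  2  3  4  5  6  7
 k  2  2  1  2  3  4  5  6
 h  3  3  2  2  3  3  4  5
 g  4  4  3  3  3  4  4  5
 f  5  5  4  4  4  4  5  5
 o  6  6  5  5  5  5  5  6
 p  7  7  6  6  6  6  6  6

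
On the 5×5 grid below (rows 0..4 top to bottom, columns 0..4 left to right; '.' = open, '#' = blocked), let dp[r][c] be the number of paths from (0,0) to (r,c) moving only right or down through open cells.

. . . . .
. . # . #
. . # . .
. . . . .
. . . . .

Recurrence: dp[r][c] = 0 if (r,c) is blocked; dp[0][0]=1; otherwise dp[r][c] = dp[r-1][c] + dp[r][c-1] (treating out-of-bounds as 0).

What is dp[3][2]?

4

r\c   0   1   2   3   4
  0   1   1   1   1   1
  1   1   2   0   1   0
  2   1   3   0   1   1
  3   1   4   4   5   6
  4   1   5   9  14  20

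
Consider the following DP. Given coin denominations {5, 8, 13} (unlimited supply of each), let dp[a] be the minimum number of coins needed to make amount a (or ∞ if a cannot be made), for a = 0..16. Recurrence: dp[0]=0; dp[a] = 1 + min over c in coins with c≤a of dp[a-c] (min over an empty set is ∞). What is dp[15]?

 a  0  1  2  3  4  5  6  7  8  9 10 11 12 13 14 15 16
dp  0  -  -  -  -  1  -  -  1  -  2  -  -  1  -  3  2
(- denotes ∞ / unreachable)

3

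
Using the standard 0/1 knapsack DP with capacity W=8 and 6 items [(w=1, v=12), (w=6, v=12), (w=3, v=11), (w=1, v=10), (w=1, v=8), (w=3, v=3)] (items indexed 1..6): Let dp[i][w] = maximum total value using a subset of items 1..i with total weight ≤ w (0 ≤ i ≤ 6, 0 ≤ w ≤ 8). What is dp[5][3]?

30

i\w   0   1   2   3   4   5   6   7   8
  0   0   0   0   0   0   0   0   0   0
  1   0  12  12  12  12  12  12  12  12
  2   0  12  12  12  12  12  12  24  24
  3   0  12  12  12  23  23  23  24  24
  4   0  12  22  22  23  33  33  33  34
  5   0  12  22  30  30  33  41  41  41
  6   0  12  22  30  30  33  41  41  41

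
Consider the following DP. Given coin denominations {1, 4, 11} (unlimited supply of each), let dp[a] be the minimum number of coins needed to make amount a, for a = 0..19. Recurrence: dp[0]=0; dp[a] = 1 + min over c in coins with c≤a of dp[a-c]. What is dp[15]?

 a  0  1  2  3  4  5  6  7  8  9 10 11 12 13 14 15 16 17 18 19
dp  0  1  2  3  1  2  3  4  2  3  4  1  2  3  4  2  3  4  5  3

2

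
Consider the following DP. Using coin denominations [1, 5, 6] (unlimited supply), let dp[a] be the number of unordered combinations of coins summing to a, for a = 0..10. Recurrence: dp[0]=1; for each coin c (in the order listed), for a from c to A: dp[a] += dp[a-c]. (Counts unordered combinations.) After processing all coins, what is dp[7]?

3

after  coin     0     1     2     3     4     5     6     7     8     9    10
          1     1     1     1     1     1     1     1     1     1     1     1
          5     1     1     1     1     1     2     2     2     2     2     3
          6     1     1     1     1     1     2     3     3     3     3     4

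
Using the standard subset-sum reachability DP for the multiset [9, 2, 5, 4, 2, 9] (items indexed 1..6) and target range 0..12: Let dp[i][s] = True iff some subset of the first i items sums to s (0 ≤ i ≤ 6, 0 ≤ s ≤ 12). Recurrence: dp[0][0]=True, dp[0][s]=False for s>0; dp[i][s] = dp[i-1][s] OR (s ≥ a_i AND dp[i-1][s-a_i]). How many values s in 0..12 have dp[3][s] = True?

6

i\s   0   1   2   3   4   5   6   7   8   9  10  11  12
  0   T   F   F   F   F   F   F   F   F   F   F   F   F
  1   T   F   F   F   F   F   F   F   F   T   F   F   F
  2   T   F   T   F   F   F   F   F   F   T   F   T   F
  3   T   F   T   F   F   T   F   T   F   T   F   T   F
  4   T   F   T   F   T   T   T   T   F   T   F   T   F
  5   T   F   T   F   T   T   T   T   T   T   F   T   F
  6   T   F   T   F   T   T   T   T   T   T   F   T   F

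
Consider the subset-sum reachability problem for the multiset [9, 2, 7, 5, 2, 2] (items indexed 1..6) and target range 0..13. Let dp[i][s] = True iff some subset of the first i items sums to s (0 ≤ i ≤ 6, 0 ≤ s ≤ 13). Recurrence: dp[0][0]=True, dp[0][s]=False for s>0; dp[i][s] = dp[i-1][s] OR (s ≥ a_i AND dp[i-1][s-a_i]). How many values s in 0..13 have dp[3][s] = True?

5

i\s   0   1   2   3   4   5   6   7   8   9  10  11  12  13
  0   T   F   F   F   F   F   F   F   F   F   F   F   F   F
  1   T   F   F   F   F   F   F   F   F   T   F   F   F   F
  2   T   F   T   F   F   F   F   F   F   T   F   T   F   F
  3   T   F   T   F   F   F   F   T   F   T   F   T   F   F
  4   T   F   T   F   F   T   F   T   F   T   F   T   T   F
  5   T   F   T   F   T   T   F   T   F   T   F   T   T   T
  6   T   F   T   F   T   T   T   T   F   T   F   T   T   T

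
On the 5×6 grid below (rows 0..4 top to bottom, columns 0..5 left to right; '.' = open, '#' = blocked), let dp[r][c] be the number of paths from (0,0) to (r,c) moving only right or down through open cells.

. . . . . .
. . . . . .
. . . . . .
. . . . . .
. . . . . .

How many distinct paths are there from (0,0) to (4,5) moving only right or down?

126

r\c   0   1   2   3   4   5
  0   1   1   1   1   1   1
  1   1   2   3   4   5   6
  2   1   3   6  10  15  21
  3   1   4  10  20  35  56
  4   1   5  15  35  70 126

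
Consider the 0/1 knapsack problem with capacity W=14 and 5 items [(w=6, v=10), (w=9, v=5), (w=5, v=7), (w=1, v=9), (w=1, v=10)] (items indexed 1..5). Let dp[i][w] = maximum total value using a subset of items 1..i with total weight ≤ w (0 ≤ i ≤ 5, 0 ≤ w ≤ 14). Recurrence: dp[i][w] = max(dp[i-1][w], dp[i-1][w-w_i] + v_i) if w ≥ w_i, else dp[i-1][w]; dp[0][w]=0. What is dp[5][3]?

19

i\w   0   1   2   3   4   5   6   7   8   9  10  11  12  13  14
  0   0   0   0   0   0   0   0   0   0   0   0   0   0   0   0
  1   0   0   0   0   0   0  10  10  10  10  10  10  10  10  10
  2   0   0   0   0   0   0  10  10  10  10  10  10  10  10  10
  3   0   0   0   0   0   7  10  10  10  10  10  17  17  17  17
  4   0   9   9   9   9   9  16  19  19  19  19  19  26  26  26
  5   0  10  19  19  19  19  19  26  29  29  29  29  29  36  36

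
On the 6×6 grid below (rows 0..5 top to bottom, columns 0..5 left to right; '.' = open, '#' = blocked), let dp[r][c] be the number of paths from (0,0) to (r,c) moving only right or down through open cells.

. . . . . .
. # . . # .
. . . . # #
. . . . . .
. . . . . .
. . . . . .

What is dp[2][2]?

2

r\c   0   1   2   3   4   5
  0   1   1   1   1   1   1
  1   1   0   1   2   0   1
  2   1   1   2   4   0   0
  3   1   2   4   8   8   8
  4   1   3   7  15  23  31
  5   1   4  11  26  49  80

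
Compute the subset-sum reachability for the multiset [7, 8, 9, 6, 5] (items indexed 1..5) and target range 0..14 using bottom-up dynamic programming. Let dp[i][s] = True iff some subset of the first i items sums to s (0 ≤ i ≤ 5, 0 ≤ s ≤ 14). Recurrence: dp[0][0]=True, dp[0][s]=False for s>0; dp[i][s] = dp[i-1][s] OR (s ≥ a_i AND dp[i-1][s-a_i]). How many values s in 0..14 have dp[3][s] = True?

4

i\s   0   1   2   3   4   5   6   7   8   9  10  11  12  13  14
  0   T   F   F   F   F   F   F   F   F   F   F   F   F   F   F
  1   T   F   F   F   F   F   F   T   F   F   F   F   F   F   F
  2   T   F   F   F   F   F   F   T   T   F   F   F   F   F   F
  3   T   F   F   F   F   F   F   T   T   T   F   F   F   F   F
  4   T   F   F   F   F   F   T   T   T   T   F   F   F   T   T
  5   T   F   F   F   F   T   T   T   T   T   F   T   T   T   T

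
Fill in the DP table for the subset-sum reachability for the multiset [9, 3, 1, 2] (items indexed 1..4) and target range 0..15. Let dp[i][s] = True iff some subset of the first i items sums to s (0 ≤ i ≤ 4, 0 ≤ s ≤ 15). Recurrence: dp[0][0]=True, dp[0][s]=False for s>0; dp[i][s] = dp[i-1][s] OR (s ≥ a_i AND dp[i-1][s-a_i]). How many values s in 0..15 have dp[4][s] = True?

14

i\s   0   1   2   3   4   5   6   7   8   9  10  11  12  13  14  15
  0   T   F   F   F   F   F   F   F   F   F   F   F   F   F   F   F
  1   T   F   F   F   F   F   F   F   F   T   F   F   F   F   F   F
  2   T   F   F   T   F   F   F   F   F   T   F   F   T   F   F   F
  3   T   T   F   T   T   F   F   F   F   T   T   F   T   T   F   F
  4   T   T   T   T   T   T   T   F   F   T   T   T   T   T   T   T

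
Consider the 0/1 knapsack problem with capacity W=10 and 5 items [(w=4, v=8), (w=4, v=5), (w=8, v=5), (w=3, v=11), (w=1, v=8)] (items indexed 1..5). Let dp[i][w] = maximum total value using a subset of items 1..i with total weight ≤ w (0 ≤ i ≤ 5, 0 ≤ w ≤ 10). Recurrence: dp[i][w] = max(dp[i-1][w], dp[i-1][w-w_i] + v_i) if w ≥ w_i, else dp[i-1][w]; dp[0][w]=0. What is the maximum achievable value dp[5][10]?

i\w   0   1   2   3   4   5   6   7   8   9  10
  0   0   0   0   0   0   0   0   0   0   0   0
  1   0   0   0   0   8   8   8   8   8   8   8
  2   0   0   0   0   8   8   8   8  13  13  13
  3   0   0   0   0   8   8   8   8  13  13  13
  4   0   0   0  11  11  11  11  19  19  19  19
  5   0   8   8  11  19  19  19  19  27  27  27

27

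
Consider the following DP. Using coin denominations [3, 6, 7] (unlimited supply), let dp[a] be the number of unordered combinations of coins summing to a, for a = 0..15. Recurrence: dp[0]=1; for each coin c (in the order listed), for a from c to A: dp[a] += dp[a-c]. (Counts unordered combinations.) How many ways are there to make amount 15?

3

after  coin     0     1     2     3     4     5     6     7     8     9    10    11    12    13    14    15
          3     1     0     0     1     0     0     1     0     0     1     0     0     1     0     0     1
          6     1     0     0     1     0     0     2     0     0     2     0     0     3     0     0     3
          7     1     0     0     1     0     0     2     1     0     2     1     0     3     2     1     3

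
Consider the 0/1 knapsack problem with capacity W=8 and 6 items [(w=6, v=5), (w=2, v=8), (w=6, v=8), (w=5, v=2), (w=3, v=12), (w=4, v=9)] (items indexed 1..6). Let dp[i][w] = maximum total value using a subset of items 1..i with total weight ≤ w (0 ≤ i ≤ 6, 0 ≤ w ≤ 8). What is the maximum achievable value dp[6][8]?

21

i\w   0   1   2   3   4   5   6   7   8
  0   0   0   0   0   0   0   0   0   0
  1   0   0   0   0   0   0   5   5   5
  2   0   0   8   8   8   8   8   8  13
  3   0   0   8   8   8   8   8   8  16
  4   0   0   8   8   8   8   8  10  16
  5   0   0   8  12  12  20  20  20  20
  6   0   0   8  12  12  20  20  21  21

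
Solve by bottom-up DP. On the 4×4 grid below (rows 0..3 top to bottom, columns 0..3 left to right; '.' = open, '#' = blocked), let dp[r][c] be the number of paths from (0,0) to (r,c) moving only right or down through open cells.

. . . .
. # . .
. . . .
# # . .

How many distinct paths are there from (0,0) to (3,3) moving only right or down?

r\c   0   1   2   3
  0   1   1   1   1
  1   1   0   1   2
  2   1   1   2   4
  3   0   0   2   6

6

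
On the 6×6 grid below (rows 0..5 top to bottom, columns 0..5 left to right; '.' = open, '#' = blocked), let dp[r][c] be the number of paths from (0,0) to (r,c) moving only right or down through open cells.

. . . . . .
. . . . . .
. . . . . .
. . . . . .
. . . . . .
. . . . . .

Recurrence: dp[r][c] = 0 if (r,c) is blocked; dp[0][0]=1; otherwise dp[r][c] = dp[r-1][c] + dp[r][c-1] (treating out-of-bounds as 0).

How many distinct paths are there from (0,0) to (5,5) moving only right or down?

252

r\c   0   1   2   3   4   5
  0   1   1   1   1   1   1
  1   1   2   3   4   5   6
  2   1   3   6  10  15  21
  3   1   4  10  20  35  56
  4   1   5  15  35  70 126
  5   1   6  21  56 126 252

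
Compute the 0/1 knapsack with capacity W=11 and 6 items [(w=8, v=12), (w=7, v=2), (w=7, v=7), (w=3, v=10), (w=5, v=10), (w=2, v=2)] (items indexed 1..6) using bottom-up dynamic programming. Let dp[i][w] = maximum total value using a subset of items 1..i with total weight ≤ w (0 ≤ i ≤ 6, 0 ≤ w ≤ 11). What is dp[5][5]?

i\w   0   1   2   3   4   5   6   7   8   9  10  11
  0   0   0   0   0   0   0   0   0   0   0   0   0
  1   0   0   0   0   0   0   0   0  12  12  12  12
  2   0   0   0   0   0   0   0   2  12  12  12  12
  3   0   0   0   0   0   0   0   7  12  12  12  12
  4   0   0   0  10  10  10  10  10  12  12  17  22
  5   0   0   0  10  10  10  10  10  20  20  20  22
  6   0   0   2  10  10  12  12  12  20  20  22  22

10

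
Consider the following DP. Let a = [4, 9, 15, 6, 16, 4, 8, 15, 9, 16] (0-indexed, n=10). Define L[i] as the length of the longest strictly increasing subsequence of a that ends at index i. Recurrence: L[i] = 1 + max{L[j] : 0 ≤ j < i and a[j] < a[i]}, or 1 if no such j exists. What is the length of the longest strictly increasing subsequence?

5

   i    0    1    2    3    4    5    6    7    8    9
a[i]    4    9   15    6   16    4    8   15    9   16
L[i]    1    2    3    2    4    1    3    4    4    5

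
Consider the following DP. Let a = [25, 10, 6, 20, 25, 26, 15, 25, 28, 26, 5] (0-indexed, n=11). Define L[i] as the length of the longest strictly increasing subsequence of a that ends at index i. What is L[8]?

   i    0    1    2    3    4    5    6    7    8    9   10
a[i]   25   10    6   20   25   26   15   25   28   26    5
L[i]    1    1    1    2    3    4    2    3    5    4    1

5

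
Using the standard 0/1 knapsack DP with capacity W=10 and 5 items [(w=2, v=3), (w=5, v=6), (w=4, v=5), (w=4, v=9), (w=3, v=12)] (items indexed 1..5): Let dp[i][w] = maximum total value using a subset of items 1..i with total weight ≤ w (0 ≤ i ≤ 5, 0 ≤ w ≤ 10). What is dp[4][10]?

17

i\w   0   1   2   3   4   5   6   7   8   9  10
  0   0   0   0   0   0   0   0   0   0   0   0
  1   0   0   3   3   3   3   3   3   3   3   3
  2   0   0   3   3   3   6   6   9   9   9   9
  3   0   0   3   3   5   6   8   9   9  11  11
  4   0   0   3   3   9   9  12  12  14  15  17
  5   0   0   3  12  12  15  15  21  21  24  24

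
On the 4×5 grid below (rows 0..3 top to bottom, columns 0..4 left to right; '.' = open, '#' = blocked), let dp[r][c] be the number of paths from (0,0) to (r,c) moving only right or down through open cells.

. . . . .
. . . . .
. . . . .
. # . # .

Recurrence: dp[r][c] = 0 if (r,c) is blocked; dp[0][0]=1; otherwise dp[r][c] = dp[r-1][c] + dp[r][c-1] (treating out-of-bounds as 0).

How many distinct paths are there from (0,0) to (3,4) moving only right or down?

15

r\c   0   1   2   3   4
  0   1   1   1   1   1
  1   1   2   3   4   5
  2   1   3   6  10  15
  3   1   0   6   0  15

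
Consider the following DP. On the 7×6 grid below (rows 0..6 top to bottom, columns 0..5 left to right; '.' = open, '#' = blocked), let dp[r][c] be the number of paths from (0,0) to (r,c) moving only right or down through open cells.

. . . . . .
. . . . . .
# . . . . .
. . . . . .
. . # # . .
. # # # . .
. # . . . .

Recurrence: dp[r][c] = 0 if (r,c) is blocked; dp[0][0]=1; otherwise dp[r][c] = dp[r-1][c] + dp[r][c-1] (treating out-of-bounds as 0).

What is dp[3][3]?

r\c   0   1   2   3   4   5
  0   1   1   1   1   1   1
  1   1   2   3   4   5   6
  2   0   2   5   9  14  20
  3   0   2   7  16  30  50
  4   0   2   0   0  30  80
  5   0   0   0   0  30 110
  6   0   0   0   0  30 140

16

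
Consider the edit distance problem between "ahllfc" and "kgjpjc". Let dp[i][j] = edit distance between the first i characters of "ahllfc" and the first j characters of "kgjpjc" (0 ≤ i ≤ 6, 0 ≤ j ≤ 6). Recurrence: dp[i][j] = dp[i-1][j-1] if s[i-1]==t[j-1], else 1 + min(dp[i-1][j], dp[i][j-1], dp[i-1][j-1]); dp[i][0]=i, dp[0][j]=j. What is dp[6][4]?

6

   ''  k  g  j  p  j  c
''  0  1  2  3  4  5  6
 a  1  1  2  3  4  5  6
 h  2  2  2  3  4  5  6
 l  3  3  3  3  4  5  6
 l  4  4  4  4  4  5  6
 f  5  5  5  5  5  5  6
 c  6  6  6  6  6  6  5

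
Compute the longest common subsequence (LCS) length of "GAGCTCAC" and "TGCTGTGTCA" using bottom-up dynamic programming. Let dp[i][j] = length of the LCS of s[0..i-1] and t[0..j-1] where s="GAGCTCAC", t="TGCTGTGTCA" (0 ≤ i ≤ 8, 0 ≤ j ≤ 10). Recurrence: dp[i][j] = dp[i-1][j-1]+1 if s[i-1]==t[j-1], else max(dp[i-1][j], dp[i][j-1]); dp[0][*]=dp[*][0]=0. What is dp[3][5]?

2

   ''  T  G  C  T  G  T  G  T  C  A
''  0  0  0  0  0  0  0  0  0  0  0
 G  0  0  1  1  1  1  1  1  1  1  1
 A  0  0  1  1  1  1  1  1  1  1  2
 G  0  0  1  1  1  2  2  2  2  2  2
 C  0  0  1  2  2  2  2  2  2  3  3
 T  0  1  1  2  3  3  3  3  3  3  3
 C  0  1  1  2  3  3  3  3  3  4  4
 A  0  1  1  2  3  3  3  3  3  4  5
 C  0  1  1  2  3  3  3  3  3  4  5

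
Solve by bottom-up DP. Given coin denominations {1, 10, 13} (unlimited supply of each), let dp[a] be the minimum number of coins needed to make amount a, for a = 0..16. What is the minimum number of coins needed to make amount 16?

 a  0  1  2  3  4  5  6  7  8  9 10 11 12 13 14 15 16
dp  0  1  2  3  4  5  6  7  8  9  1  2  3  1  2  3  4

4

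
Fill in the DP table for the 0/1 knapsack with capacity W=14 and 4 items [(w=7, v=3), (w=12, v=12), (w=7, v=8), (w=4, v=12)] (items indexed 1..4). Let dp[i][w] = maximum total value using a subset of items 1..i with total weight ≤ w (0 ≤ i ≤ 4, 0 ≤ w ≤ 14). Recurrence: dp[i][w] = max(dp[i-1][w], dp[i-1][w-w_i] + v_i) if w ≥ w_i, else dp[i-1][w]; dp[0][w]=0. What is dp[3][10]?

8

i\w   0   1   2   3   4   5   6   7   8   9  10  11  12  13  14
  0   0   0   0   0   0   0   0   0   0   0   0   0   0   0   0
  1   0   0   0   0   0   0   0   3   3   3   3   3   3   3   3
  2   0   0   0   0   0   0   0   3   3   3   3   3  12  12  12
  3   0   0   0   0   0   0   0   8   8   8   8   8  12  12  12
  4   0   0   0   0  12  12  12  12  12  12  12  20  20  20  20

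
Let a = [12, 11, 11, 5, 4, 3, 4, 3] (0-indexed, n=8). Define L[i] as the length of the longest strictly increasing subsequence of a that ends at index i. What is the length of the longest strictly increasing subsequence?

   i    0    1    2    3    4    5    6    7
a[i]   12   11   11    5    4    3    4    3
L[i]    1    1    1    1    1    1    2    1

2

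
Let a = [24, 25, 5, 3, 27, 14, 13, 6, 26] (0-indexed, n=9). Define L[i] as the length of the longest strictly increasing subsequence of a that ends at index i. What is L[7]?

   i    0    1    2    3    4    5    6    7    8
a[i]   24   25    5    3   27   14   13    6   26
L[i]    1    2    1    1    3    2    2    2    3

2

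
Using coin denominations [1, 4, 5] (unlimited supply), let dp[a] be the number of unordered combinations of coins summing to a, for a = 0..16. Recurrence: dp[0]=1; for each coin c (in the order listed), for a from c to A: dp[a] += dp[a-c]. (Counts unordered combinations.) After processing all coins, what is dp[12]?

after  coin     0     1     2     3     4     5     6     7     8     9    10    11    12    13    14    15    16
          1     1     1     1     1     1     1     1     1     1     1     1     1     1     1     1     1     1
          4     1     1     1     1     2     2     2     2     3     3     3     3     4     4     4     4     5
          5     1     1     1     1     2     3     3     3     4     5     6     6     7     8     9    10    11

7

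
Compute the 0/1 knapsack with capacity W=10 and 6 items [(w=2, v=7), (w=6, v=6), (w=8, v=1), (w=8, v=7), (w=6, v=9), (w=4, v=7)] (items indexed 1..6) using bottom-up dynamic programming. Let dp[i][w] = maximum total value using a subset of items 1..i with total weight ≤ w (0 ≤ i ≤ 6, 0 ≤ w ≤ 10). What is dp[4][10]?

14

i\w   0   1   2   3   4   5   6   7   8   9  10
  0   0   0   0   0   0   0   0   0   0   0   0
  1   0   0   7   7   7   7   7   7   7   7   7
  2   0   0   7   7   7   7   7   7  13  13  13
  3   0   0   7   7   7   7   7   7  13  13  13
  4   0   0   7   7   7   7   7   7  13  13  14
  5   0   0   7   7   7   7   9   9  16  16  16
  6   0   0   7   7   7   7  14  14  16  16  16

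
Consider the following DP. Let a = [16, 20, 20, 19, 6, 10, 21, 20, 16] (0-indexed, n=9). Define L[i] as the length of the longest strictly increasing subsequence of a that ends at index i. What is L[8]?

3

   i    0    1    2    3    4    5    6    7    8
a[i]   16   20   20   19    6   10   21   20   16
L[i]    1    2    2    2    1    2    3    3    3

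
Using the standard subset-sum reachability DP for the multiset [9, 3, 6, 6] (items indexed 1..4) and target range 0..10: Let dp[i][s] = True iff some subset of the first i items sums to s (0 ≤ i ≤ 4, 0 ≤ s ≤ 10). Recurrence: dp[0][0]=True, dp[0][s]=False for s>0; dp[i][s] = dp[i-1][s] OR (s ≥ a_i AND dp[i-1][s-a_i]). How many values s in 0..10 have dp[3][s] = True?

4

i\s   0   1   2   3   4   5   6   7   8   9  10
  0   T   F   F   F   F   F   F   F   F   F   F
  1   T   F   F   F   F   F   F   F   F   T   F
  2   T   F   F   T   F   F   F   F   F   T   F
  3   T   F   F   T   F   F   T   F   F   T   F
  4   T   F   F   T   F   F   T   F   F   T   F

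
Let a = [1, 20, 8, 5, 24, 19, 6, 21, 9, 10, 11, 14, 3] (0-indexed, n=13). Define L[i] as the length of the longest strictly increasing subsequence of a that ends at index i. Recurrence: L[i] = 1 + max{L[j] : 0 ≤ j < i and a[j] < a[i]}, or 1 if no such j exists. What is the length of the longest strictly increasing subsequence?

7

   i    0    1    2    3    4    5    6    7    8    9   10   11   12
a[i]    1   20    8    5   24   19    6   21    9   10   11   14    3
L[i]    1    2    2    2    3    3    3    4    4    5    6    7    2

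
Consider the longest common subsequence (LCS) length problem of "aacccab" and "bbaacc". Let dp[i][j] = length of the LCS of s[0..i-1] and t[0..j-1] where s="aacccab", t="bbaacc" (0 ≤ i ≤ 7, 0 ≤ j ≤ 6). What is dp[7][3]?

1

   ''  b  b  a  a  c  c
''  0  0  0  0  0  0  0
 a  0  0  0  1  1  1  1
 a  0  0  0  1  2  2  2
 c  0  0  0  1  2  3  3
 c  0  0  0  1  2  3  4
 c  0  0  0  1  2  3  4
 a  0  0  0  1  2  3  4
 b  0  1  1  1  2  3  4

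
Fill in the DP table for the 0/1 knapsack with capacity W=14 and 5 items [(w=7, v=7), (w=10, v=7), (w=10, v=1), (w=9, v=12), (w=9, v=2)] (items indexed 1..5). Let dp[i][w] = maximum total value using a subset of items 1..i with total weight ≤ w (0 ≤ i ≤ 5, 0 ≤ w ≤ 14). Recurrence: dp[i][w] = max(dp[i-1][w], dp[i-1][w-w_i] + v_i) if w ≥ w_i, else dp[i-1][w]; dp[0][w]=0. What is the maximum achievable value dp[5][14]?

i\w   0   1   2   3   4   5   6   7   8   9  10  11  12  13  14
  0   0   0   0   0   0   0   0   0   0   0   0   0   0   0   0
  1   0   0   0   0   0   0   0   7   7   7   7   7   7   7   7
  2   0   0   0   0   0   0   0   7   7   7   7   7   7   7   7
  3   0   0   0   0   0   0   0   7   7   7   7   7   7   7   7
  4   0   0   0   0   0   0   0   7   7  12  12  12  12  12  12
  5   0   0   0   0   0   0   0   7   7  12  12  12  12  12  12

12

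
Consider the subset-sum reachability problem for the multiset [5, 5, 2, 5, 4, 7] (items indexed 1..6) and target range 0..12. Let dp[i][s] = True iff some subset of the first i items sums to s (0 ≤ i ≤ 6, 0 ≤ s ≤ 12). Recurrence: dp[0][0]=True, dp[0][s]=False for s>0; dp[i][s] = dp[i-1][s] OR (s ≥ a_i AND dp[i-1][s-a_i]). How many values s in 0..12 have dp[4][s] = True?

i\s   0   1   2   3   4   5   6   7   8   9  10  11  12
  0   T   F   F   F   F   F   F   F   F   F   F   F   F
  1   T   F   F   F   F   T   F   F   F   F   F   F   F
  2   T   F   F   F   F   T   F   F   F   F   T   F   F
  3   T   F   T   F   F   T   F   T   F   F   T   F   T
  4   T   F   T   F   F   T   F   T   F   F   T   F   T
  5   T   F   T   F   T   T   T   T   F   T   T   T   T
  6   T   F   T   F   T   T   T   T   F   T   T   T   T

6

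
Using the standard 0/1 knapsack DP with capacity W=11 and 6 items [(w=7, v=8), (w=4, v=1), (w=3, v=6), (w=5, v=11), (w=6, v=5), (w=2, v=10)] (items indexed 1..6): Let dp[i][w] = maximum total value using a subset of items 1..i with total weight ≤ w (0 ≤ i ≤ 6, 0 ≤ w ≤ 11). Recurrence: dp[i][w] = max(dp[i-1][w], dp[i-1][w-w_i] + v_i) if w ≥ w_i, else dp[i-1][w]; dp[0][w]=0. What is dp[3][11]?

i\w   0   1   2   3   4   5   6   7   8   9  10  11
  0   0   0   0   0   0   0   0   0   0   0   0   0
  1   0   0   0   0   0   0   0   8   8   8   8   8
  2   0   0   0   0   1   1   1   8   8   8   8   9
  3   0   0   0   6   6   6   6   8   8   8  14  14
  4   0   0   0   6   6  11  11  11  17  17  17  17
  5   0   0   0   6   6  11  11  11  17  17  17  17
  6   0   0  10  10  10  16  16  21  21  21  27  27

14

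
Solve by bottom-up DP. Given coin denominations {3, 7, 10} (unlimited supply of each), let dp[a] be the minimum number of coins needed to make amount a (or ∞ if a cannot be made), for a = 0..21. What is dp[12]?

 a  0  1  2  3  4  5  6  7  8  9 10 11 12 13 14 15 16 17 18 19 20 21
dp  0  -  -  1  -  -  2  1  -  3  1  -  4  2  2  5  3  2  6  4  2  3
(- denotes ∞ / unreachable)

4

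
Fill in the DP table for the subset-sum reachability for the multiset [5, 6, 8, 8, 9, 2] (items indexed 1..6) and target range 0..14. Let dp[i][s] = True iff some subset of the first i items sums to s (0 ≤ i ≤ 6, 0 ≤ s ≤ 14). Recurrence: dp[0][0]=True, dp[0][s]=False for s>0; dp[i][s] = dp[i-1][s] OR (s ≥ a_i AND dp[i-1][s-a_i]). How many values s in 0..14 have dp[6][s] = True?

i\s   0   1   2   3   4   5   6   7   8   9  10  11  12  13  14
  0   T   F   F   F   F   F   F   F   F   F   F   F   F   F   F
  1   T   F   F   F   F   T   F   F   F   F   F   F   F   F   F
  2   T   F   F   F   F   T   T   F   F   F   F   T   F   F   F
  3   T   F   F   F   F   T   T   F   T   F   F   T   F   T   T
  4   T   F   F   F   F   T   T   F   T   F   F   T   F   T   T
  5   T   F   F   F   F   T   T   F   T   T   F   T   F   T   T
  6   T   F   T   F   F   T   T   T   T   T   T   T   F   T   T

11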